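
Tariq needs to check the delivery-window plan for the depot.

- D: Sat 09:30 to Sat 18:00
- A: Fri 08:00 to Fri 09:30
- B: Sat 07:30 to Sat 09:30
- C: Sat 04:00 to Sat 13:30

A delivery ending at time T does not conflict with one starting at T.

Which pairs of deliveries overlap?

Sorted by start: A, C, B, D.
C starts after A ends, so nothing later overlaps A either.
B starts before C ends → C and B overlap.
D starts before C ends → C and D overlap.
D starts exactly when B ends (back-to-back, no overlap).

B & C, C & D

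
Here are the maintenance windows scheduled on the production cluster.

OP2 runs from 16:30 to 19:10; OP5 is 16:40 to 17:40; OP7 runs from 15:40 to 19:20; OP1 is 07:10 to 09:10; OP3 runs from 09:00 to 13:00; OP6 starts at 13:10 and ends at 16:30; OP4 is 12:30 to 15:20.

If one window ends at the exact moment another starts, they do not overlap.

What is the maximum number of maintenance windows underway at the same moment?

3

Sweep the timeline, counting +1 at each start and −1 at each end (ends before starts at a tie):
07:10 start OP1 → 1
09:00 start OP3 → 2
09:10 end OP1 → 1
12:30 start OP4 → 2
13:00 end OP3 → 1
13:10 start OP6 → 2
15:20 end OP4 → 1
15:40 start OP7 → 2
16:30 end OP6 → 1
16:30 start OP2 → 2
16:40 start OP5 → 3
17:40 end OP5 → 2
19:10 end OP2 → 1
19:20 end OP7 → 0
Peak is 3, at 16:40 (OP2, OP5, OP7).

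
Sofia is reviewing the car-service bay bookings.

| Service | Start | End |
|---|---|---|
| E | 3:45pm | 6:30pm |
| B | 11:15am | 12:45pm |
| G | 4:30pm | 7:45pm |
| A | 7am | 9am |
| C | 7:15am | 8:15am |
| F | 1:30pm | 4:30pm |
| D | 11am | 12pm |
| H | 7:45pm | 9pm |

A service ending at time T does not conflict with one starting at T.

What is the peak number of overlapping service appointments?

Sweep the timeline, counting +1 at each start and −1 at each end (ends before starts at a tie):
7am start A → 1
7:15am start C → 2
8:15am end C → 1
9am end A → 0
11am start D → 1
11:15am start B → 2
12pm end D → 1
12:45pm end B → 0
1:30pm start F → 1
3:45pm start E → 2
4:30pm end F → 1
4:30pm start G → 2
6:30pm end E → 1
7:45pm end G → 0
7:45pm start H → 1
9pm end H → 0
Peak is 2, at 7:15am (A, C).

2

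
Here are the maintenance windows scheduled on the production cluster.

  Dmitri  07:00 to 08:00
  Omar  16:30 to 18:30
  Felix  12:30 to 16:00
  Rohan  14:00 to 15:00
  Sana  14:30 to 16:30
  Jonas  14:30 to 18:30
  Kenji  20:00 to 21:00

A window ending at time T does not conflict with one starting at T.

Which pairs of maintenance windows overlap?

Check each pair: they overlap iff neither finishes before the other starts.
Sorted by start: Dmitri, Felix, Rohan, Sana, Jonas, Omar, Kenji.
Felix starts after Dmitri ends, so Dmitri has no further overlaps.
Rohan starts before Felix ends → Felix and Rohan overlap.
Sana starts before Felix ends → Felix and Sana overlap.
Jonas starts before Felix ends → Felix and Jonas overlap.
Omar starts after Felix ends, so Felix has no further overlaps.
Sana starts before Rohan ends → Rohan and Sana overlap.
Jonas starts before Rohan ends → Rohan and Jonas overlap.
Omar starts after Rohan ends, so Rohan has no further overlaps.
Jonas starts before Sana ends → Sana and Jonas overlap.
Omar starts exactly when Sana ends (back-to-back, no overlap), so Sana has no further overlaps.
Omar starts before Jonas ends → Jonas and Omar overlap.
Kenji starts after Jonas ends.
Kenji starts after Omar ends.

Felix & Jonas, Felix & Rohan, Felix & Sana, Jonas & Omar, Jonas & Rohan, Jonas & Sana, Rohan & Sana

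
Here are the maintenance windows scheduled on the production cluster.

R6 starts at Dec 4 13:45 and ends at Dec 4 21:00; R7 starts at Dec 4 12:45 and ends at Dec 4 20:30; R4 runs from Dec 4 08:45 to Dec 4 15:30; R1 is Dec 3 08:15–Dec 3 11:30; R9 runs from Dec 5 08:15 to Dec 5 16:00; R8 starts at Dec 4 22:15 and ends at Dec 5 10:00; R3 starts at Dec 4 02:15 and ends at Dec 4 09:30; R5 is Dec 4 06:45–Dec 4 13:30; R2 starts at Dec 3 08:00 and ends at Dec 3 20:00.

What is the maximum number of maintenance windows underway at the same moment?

3

Sort all start/end points and keep a running count:
Dec 3 08:00 start R2 → 1
Dec 3 08:15 start R1 → 2
Dec 3 11:30 end R1 → 1
Dec 3 20:00 end R2 → 0
Dec 4 02:15 start R3 → 1
Dec 4 06:45 start R5 → 2
Dec 4 08:45 start R4 → 3
Dec 4 09:30 end R3 → 2
Dec 4 12:45 start R7 → 3
Dec 4 13:30 end R5 → 2
Dec 4 13:45 start R6 → 3
Dec 4 15:30 end R4 → 2
Dec 4 20:30 end R7 → 1
Dec 4 21:00 end R6 → 0
Dec 4 22:15 start R8 → 1
Dec 5 08:15 start R9 → 2
Dec 5 10:00 end R8 → 1
Dec 5 16:00 end R9 → 0
Peak is 3, at Dec 4 08:45 (R3, R4, R5).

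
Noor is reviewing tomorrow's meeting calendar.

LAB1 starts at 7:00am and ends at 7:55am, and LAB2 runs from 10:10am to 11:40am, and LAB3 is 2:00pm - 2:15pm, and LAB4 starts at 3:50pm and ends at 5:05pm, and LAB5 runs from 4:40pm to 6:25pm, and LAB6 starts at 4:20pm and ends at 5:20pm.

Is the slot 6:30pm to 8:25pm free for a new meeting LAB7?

Yes — the slot is free

LAB1: ends 7:55am at or before LAB7 starts 6:30pm → clear.
LAB2: ends 11:40am at or before LAB7 starts 6:30pm → clear.
LAB3: ends 2:15pm at or before LAB7 starts 6:30pm → clear.
LAB4: ends 5:05pm at or before LAB7 starts 6:30pm → clear.
LAB6: ends 5:20pm at or before LAB7 starts 6:30pm → clear.
LAB5: ends 6:25pm at or before LAB7 starts 6:30pm → clear.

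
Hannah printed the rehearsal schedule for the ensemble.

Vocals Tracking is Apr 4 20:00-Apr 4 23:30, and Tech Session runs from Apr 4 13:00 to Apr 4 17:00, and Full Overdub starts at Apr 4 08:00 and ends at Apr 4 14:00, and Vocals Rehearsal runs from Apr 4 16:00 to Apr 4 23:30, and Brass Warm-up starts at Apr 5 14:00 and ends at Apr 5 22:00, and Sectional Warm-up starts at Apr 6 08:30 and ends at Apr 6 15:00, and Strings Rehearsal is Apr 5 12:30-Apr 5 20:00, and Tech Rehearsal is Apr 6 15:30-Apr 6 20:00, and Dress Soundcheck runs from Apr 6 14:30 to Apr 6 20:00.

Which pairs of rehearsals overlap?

Brass Warm-up & Strings Rehearsal, Dress Soundcheck & Sectional Warm-up, Dress Soundcheck & Tech Rehearsal, Full Overdub & Tech Session, Tech Session & Vocals Rehearsal, Vocals Rehearsal & Vocals Tracking

Check each pair: they overlap iff neither finishes before the other starts.
Sorted by start: Full Overdub, Tech Session, Vocals Rehearsal, Vocals Tracking, Strings Rehearsal, Brass Warm-up, Sectional Warm-up, Dress Soundcheck, Tech Rehearsal.
Tech Session starts before Full Overdub ends → Full Overdub and Tech Session overlap.
Vocals Rehearsal starts after Full Overdub ends; Full Overdub is clear from here.
Vocals Rehearsal starts before Tech Session ends → Tech Session and Vocals Rehearsal overlap.
Vocals Tracking starts after Tech Session ends; Tech Session is clear from here.
Vocals Tracking starts before Vocals Rehearsal ends → Vocals Rehearsal and Vocals Tracking overlap.
Strings Rehearsal starts after Vocals Rehearsal ends; Vocals Rehearsal is clear from here.
Strings Rehearsal starts after Vocals Tracking ends; Vocals Tracking is clear from here.
Brass Warm-up starts before Strings Rehearsal ends → Strings Rehearsal and Brass Warm-up overlap.
Sectional Warm-up starts after Strings Rehearsal ends; Strings Rehearsal is clear from here.
Sectional Warm-up starts after Brass Warm-up ends; Brass Warm-up is clear from here.
Dress Soundcheck starts before Sectional Warm-up ends → Sectional Warm-up and Dress Soundcheck overlap.
Tech Rehearsal starts after Sectional Warm-up ends.
Tech Rehearsal starts before Dress Soundcheck ends → Dress Soundcheck and Tech Rehearsal overlap.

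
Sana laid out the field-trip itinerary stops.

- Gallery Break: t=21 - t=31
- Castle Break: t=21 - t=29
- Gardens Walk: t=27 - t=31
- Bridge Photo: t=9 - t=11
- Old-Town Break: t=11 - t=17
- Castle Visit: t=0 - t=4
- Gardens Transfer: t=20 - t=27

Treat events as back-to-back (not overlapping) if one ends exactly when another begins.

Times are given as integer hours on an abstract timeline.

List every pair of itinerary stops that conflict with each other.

Sorted by start: Castle Visit, Bridge Photo, Old-Town Break, Gardens Transfer, Castle Break, Gallery Break, Gardens Walk.
Bridge Photo starts after Castle Visit ends, so nothing later overlaps Castle Visit either.
Old-Town Break starts exactly when Bridge Photo ends (back-to-back, no overlap), so nothing later overlaps Bridge Photo either.
Gardens Transfer starts after Old-Town Break ends, so nothing later overlaps Old-Town Break either.
Castle Break starts before Gardens Transfer ends → Gardens Transfer and Castle Break overlap.
Gallery Break starts before Gardens Transfer ends → Gardens Transfer and Gallery Break overlap.
Gardens Walk starts exactly when Gardens Transfer ends (back-to-back, no overlap).
Gallery Break starts before Castle Break ends → Castle Break and Gallery Break overlap.
Gardens Walk starts before Castle Break ends → Castle Break and Gardens Walk overlap.
Gardens Walk starts before Gallery Break ends → Gallery Break and Gardens Walk overlap.

Castle Break & Gallery Break, Castle Break & Gardens Transfer, Castle Break & Gardens Walk, Gallery Break & Gardens Transfer, Gallery Break & Gardens Walk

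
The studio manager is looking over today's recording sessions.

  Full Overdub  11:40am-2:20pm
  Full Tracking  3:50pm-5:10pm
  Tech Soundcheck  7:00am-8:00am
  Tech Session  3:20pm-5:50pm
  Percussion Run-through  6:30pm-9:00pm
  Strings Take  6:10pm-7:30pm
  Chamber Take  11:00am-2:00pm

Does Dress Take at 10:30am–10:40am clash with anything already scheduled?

Tech Soundcheck: ends 8:00am at or before Dress Take starts 10:30am → clear.
Chamber Take: starts 11:00am at or after Dress Take ends 10:40am → clear.
Full Overdub: starts 11:40am at or after Dress Take ends 10:40am → clear.
Tech Session: starts 3:20pm at or after Dress Take ends 10:40am → clear.
Full Tracking: starts 3:50pm at or after Dress Take ends 10:40am → clear.
Strings Take: starts 6:10pm at or after Dress Take ends 10:40am → clear.
Percussion Run-through: starts 6:30pm at or after Dress Take ends 10:40am → clear.

No — it doesn't clash with anything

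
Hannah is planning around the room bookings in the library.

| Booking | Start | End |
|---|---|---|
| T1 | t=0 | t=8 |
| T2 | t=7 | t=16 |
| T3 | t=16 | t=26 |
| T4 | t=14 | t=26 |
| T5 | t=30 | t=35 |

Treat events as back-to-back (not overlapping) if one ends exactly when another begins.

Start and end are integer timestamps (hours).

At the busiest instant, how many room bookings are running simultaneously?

Sort all start/end points and keep a running count:
t=0 start T1 → 1
t=7 start T2 → 2
t=8 end T1 → 1
t=14 start T4 → 2
t=16 end T2 → 1
t=16 start T3 → 2
t=26 end T3 → 1
t=26 end T4 → 0
t=30 start T5 → 1
t=35 end T5 → 0
Peak is 2, at t=7 (T1, T2).

2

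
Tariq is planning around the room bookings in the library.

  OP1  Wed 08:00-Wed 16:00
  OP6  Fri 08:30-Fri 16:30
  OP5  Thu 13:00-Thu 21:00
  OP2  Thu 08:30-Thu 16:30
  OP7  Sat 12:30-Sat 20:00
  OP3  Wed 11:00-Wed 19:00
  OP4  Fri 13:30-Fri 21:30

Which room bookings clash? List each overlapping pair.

Sorted by start: OP1, OP3, OP2, OP5, OP6, OP4, OP7.
OP3 starts before OP1 ends → OP1 and OP3 overlap.
OP2 starts after OP1 ends; OP1 is clear from here.
OP2 starts after OP3 ends; OP3 is clear from here.
OP5 starts before OP2 ends → OP2 and OP5 overlap.
OP6 starts after OP2 ends; OP2 is clear from here.
OP6 starts after OP5 ends; OP5 is clear from here.
OP4 starts before OP6 ends → OP6 and OP4 overlap.
OP7 starts after OP6 ends.
OP7 starts after OP4 ends.

OP1 & OP3, OP2 & OP5, OP4 & OP6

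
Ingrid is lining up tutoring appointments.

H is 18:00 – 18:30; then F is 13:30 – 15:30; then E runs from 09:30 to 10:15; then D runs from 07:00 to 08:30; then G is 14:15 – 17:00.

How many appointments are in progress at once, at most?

Walk through starts and ends in time order (an end at T is processed before a start at T):
07:00 start D → 1
08:30 end D → 0
09:30 start E → 1
10:15 end E → 0
13:30 start F → 1
14:15 start G → 2
15:30 end F → 1
17:00 end G → 0
18:00 start H → 1
18:30 end H → 0
Peak is 2, at 14:15 (F, G).

2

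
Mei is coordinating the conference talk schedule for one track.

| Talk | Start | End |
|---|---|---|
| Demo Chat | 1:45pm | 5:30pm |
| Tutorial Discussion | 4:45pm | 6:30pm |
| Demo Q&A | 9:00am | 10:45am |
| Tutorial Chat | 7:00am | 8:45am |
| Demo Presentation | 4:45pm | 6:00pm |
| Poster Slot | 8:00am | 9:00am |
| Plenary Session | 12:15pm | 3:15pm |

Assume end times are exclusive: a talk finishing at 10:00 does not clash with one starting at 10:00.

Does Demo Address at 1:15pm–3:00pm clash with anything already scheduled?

Tutorial Chat: ends 8:45am at or before Demo Address starts 1:15pm → clear.
Poster Slot: ends 9:00am at or before Demo Address starts 1:15pm → clear.
Demo Q&A: ends 10:45am at or before Demo Address starts 1:15pm → clear.
Plenary Session: starts 12:15pm before Demo Address ends 3:00pm, and ends 3:15pm after Demo Address starts 1:15pm → overlap.
Demo Chat: starts 1:45pm before Demo Address ends 3:00pm, and ends 5:30pm after Demo Address starts 1:15pm → overlap.
Demo Presentation: starts 4:45pm at or after Demo Address ends 3:00pm → clear.
Tutorial Discussion: starts 4:45pm at or after Demo Address ends 3:00pm → clear.
Demo Address overlaps Plenary Session, Demo Chat.

Yes — it overlaps Demo Chat, Plenary Session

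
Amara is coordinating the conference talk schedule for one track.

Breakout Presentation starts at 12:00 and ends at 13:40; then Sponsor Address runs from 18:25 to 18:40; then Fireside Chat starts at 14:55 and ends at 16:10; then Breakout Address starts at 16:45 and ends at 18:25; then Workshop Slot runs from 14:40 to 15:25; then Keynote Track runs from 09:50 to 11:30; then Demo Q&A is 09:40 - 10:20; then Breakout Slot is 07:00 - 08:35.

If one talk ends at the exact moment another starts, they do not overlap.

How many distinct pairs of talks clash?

2

Sorted by start: Breakout Slot, Demo Q&A, Keynote Track, Breakout Presentation, Workshop Slot, Fireside Chat, Breakout Address, Sponsor Address.
Demo Q&A starts after Breakout Slot ends, so Breakout Slot has no further overlaps.
Keynote Track starts before Demo Q&A ends → Demo Q&A and Keynote Track overlap.
Breakout Presentation starts after Demo Q&A ends, so Demo Q&A has no further overlaps.
Breakout Presentation starts after Keynote Track ends, so Keynote Track has no further overlaps.
Workshop Slot starts after Breakout Presentation ends, so Breakout Presentation has no further overlaps.
Fireside Chat starts before Workshop Slot ends → Workshop Slot and Fireside Chat overlap.
Breakout Address starts after Workshop Slot ends, so Workshop Slot has no further overlaps.
Breakout Address starts after Fireside Chat ends, so Fireside Chat has no further overlaps.
Sponsor Address starts exactly when Breakout Address ends (back-to-back, no overlap).
Overlapping pairs: Demo Q&A & Keynote Track, Fireside Chat & Workshop Slot — 2 in total.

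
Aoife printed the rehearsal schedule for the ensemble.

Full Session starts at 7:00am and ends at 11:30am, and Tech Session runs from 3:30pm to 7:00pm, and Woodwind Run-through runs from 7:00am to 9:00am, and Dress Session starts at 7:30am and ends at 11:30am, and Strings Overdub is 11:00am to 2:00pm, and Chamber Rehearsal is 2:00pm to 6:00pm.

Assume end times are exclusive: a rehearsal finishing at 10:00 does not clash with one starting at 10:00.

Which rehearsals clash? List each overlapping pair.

Check each pair: they overlap iff neither finishes before the other starts.
Sorted by start: Woodwind Run-through, Full Session, Dress Session, Strings Overdub, Chamber Rehearsal, Tech Session.
Full Session starts before Woodwind Run-through ends → Woodwind Run-through and Full Session overlap.
Dress Session starts before Woodwind Run-through ends → Woodwind Run-through and Dress Session overlap.
Strings Overdub starts after Woodwind Run-through ends — done with Woodwind Run-through.
Dress Session starts before Full Session ends → Full Session and Dress Session overlap.
Strings Overdub starts before Full Session ends → Full Session and Strings Overdub overlap.
Chamber Rehearsal starts after Full Session ends — done with Full Session.
Strings Overdub starts before Dress Session ends → Dress Session and Strings Overdub overlap.
Chamber Rehearsal starts after Dress Session ends — done with Dress Session.
Chamber Rehearsal starts exactly when Strings Overdub ends (back-to-back, no overlap) — done with Strings Overdub.
Tech Session starts before Chamber Rehearsal ends → Chamber Rehearsal and Tech Session overlap.

Chamber Rehearsal & Tech Session, Dress Session & Full Session, Dress Session & Strings Overdub, Dress Session & Woodwind Run-through, Full Session & Strings Overdub, Full Session & Woodwind Run-through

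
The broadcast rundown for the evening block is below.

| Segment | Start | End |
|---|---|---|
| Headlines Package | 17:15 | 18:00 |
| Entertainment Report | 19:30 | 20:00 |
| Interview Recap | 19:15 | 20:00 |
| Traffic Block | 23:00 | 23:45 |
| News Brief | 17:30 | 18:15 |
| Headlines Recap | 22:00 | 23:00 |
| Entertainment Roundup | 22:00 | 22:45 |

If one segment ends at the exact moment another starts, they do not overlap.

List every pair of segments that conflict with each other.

Entertainment Report & Interview Recap, Entertainment Roundup & Headlines Recap, Headlines Package & News Brief

Sorted by start: Headlines Package, News Brief, Interview Recap, Entertainment Report, Entertainment Roundup, Headlines Recap, Traffic Block.
News Brief starts before Headlines Package ends → Headlines Package and News Brief overlap.
Interview Recap starts after Headlines Package ends, so nothing later overlaps Headlines Package either.
Interview Recap starts after News Brief ends, so nothing later overlaps News Brief either.
Entertainment Report starts before Interview Recap ends → Interview Recap and Entertainment Report overlap.
Entertainment Roundup starts after Interview Recap ends, so nothing later overlaps Interview Recap either.
Entertainment Roundup starts after Entertainment Report ends, so nothing later overlaps Entertainment Report either.
Headlines Recap starts before Entertainment Roundup ends → Entertainment Roundup and Headlines Recap overlap.
Traffic Block starts after Entertainment Roundup ends.
Traffic Block starts exactly when Headlines Recap ends (back-to-back, no overlap).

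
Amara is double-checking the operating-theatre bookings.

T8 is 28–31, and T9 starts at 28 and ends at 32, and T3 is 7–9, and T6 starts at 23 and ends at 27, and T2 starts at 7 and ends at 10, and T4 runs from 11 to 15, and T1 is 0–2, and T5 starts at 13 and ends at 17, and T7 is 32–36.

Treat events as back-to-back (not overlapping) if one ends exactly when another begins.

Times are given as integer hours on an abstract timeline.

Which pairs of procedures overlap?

T2 & T3, T4 & T5, T8 & T9

Check each pair: they overlap iff neither finishes before the other starts.
Sorted by start: T1, T2, T3, T4, T5, T6, T8, T9, T7.
T2 starts after T1 ends, so T1 has no further overlaps.
T3 starts before T2 ends → T2 and T3 overlap.
T4 starts after T2 ends, so T2 has no further overlaps.
T4 starts after T3 ends, so T3 has no further overlaps.
T5 starts before T4 ends → T4 and T5 overlap.
T6 starts after T4 ends, so T4 has no further overlaps.
T6 starts after T5 ends, so T5 has no further overlaps.
T8 starts after T6 ends, so T6 has no further overlaps.
T9 starts before T8 ends → T8 and T9 overlap.
T7 starts after T8 ends.
T7 starts exactly when T9 ends (back-to-back, no overlap).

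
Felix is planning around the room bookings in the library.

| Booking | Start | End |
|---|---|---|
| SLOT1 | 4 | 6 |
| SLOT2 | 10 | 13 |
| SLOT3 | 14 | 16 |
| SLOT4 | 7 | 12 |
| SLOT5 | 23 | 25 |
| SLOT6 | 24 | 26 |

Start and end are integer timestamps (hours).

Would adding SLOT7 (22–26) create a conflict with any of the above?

SLOT1: ends 6 at or before SLOT7 starts 22 → clear.
SLOT4: ends 12 at or before SLOT7 starts 22 → clear.
SLOT2: ends 13 at or before SLOT7 starts 22 → clear.
SLOT3: ends 16 at or before SLOT7 starts 22 → clear.
SLOT5: starts 23 before SLOT7 ends 26, and ends 25 after SLOT7 starts 22 → overlap.
SLOT6: starts 24 before SLOT7 ends 26, and ends 26 after SLOT7 starts 22 → overlap.
SLOT7 overlaps SLOT5, SLOT6.

Yes — it overlaps SLOT5, SLOT6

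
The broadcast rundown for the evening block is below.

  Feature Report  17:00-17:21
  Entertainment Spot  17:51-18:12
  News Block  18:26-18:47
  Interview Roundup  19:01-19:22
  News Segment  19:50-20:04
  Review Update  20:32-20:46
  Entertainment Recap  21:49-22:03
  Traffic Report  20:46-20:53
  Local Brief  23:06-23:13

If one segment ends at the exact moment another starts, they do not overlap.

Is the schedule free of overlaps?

Yes

Sorted by start: Feature Report, Entertainment Spot, News Block, Interview Roundup, News Segment, Review Update, Traffic Report, Entertainment Recap, Local Brief.
Entertainment Spot starts after Feature Report ends, so Feature Report has no further overlaps.
News Block starts after Entertainment Spot ends, so Entertainment Spot has no further overlaps.
Interview Roundup starts after News Block ends, so News Block has no further overlaps.
News Segment starts after Interview Roundup ends, so Interview Roundup has no further overlaps.
Review Update starts after News Segment ends, so News Segment has no further overlaps.
Traffic Report starts exactly when Review Update ends (back-to-back, no overlap), so Review Update has no further overlaps.
Entertainment Recap starts after Traffic Report ends, so Traffic Report has no further overlaps.
Local Brief starts after Entertainment Recap ends.
Every pair is clear; the schedule has no overlaps.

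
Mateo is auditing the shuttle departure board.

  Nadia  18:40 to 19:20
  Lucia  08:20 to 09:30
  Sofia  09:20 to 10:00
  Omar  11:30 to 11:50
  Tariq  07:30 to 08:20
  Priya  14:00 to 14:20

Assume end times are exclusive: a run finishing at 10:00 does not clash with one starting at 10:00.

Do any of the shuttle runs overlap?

Yes

Sorted by start: Tariq, Lucia, Sofia, Omar, Priya, Nadia.
Lucia starts exactly when Tariq ends (back-to-back, no overlap), so nothing later overlaps Tariq either.
Sofia starts before Lucia ends → Lucia and Sofia overlap.
That's a conflict, so the schedule is not conflict-free.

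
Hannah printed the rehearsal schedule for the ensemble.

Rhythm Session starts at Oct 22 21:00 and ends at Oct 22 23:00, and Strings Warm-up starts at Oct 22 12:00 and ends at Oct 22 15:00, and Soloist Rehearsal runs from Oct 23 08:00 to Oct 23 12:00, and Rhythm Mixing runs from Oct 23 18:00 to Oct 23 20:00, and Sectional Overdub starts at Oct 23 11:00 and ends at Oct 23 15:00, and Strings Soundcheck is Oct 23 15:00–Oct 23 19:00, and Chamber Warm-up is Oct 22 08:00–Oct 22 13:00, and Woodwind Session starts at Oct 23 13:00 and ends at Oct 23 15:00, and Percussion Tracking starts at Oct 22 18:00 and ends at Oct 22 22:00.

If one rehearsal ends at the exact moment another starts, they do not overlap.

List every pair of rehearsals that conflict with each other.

Two intervals overlap when each starts before the other ends.
Sorted by start: Chamber Warm-up, Strings Warm-up, Percussion Tracking, Rhythm Session, Soloist Rehearsal, Sectional Overdub, Woodwind Session, Strings Soundcheck, Rhythm Mixing.
Strings Warm-up starts before Chamber Warm-up ends → Chamber Warm-up and Strings Warm-up overlap.
Percussion Tracking starts after Chamber Warm-up ends; Chamber Warm-up is clear from here.
Percussion Tracking starts after Strings Warm-up ends; Strings Warm-up is clear from here.
Rhythm Session starts before Percussion Tracking ends → Percussion Tracking and Rhythm Session overlap.
Soloist Rehearsal starts after Percussion Tracking ends; Percussion Tracking is clear from here.
Soloist Rehearsal starts after Rhythm Session ends; Rhythm Session is clear from here.
Sectional Overdub starts before Soloist Rehearsal ends → Soloist Rehearsal and Sectional Overdub overlap.
Woodwind Session starts after Soloist Rehearsal ends; Soloist Rehearsal is clear from here.
Woodwind Session starts before Sectional Overdub ends → Sectional Overdub and Woodwind Session overlap.
Strings Soundcheck starts exactly when Sectional Overdub ends (back-to-back, no overlap); Sectional Overdub is clear from here.
Strings Soundcheck starts exactly when Woodwind Session ends (back-to-back, no overlap); Woodwind Session is clear from here.
Rhythm Mixing starts before Strings Soundcheck ends → Strings Soundcheck and Rhythm Mixing overlap.

Chamber Warm-up & Strings Warm-up, Percussion Tracking & Rhythm Session, Rhythm Mixing & Strings Soundcheck, Sectional Overdub & Soloist Rehearsal, Sectional Overdub & Woodwind Session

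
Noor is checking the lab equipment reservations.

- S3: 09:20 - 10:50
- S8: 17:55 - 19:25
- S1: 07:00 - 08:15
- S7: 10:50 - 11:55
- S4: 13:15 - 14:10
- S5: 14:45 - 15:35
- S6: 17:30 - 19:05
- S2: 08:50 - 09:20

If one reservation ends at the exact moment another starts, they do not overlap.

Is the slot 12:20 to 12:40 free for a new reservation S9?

Yes — the slot is free

S1: ends 08:15 at or before S9 starts 12:20 → clear.
S2: ends 09:20 at or before S9 starts 12:20 → clear.
S3: ends 10:50 at or before S9 starts 12:20 → clear.
S7: ends 11:55 at or before S9 starts 12:20 → clear.
S4: starts 13:15 at or after S9 ends 12:40 → clear.
S5: starts 14:45 at or after S9 ends 12:40 → clear.
S6: starts 17:30 at or after S9 ends 12:40 → clear.
S8: starts 17:55 at or after S9 ends 12:40 → clear.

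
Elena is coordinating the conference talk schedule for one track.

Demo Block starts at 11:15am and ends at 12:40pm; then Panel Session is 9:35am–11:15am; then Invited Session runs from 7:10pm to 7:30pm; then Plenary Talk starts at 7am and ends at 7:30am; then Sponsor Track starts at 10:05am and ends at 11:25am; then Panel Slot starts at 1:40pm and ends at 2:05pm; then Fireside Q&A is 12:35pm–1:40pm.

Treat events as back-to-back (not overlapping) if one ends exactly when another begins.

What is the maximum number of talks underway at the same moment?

2

Walk through starts and ends in time order (an end at T is processed before a start at T):
7am start Plenary Talk → 1
7:30am end Plenary Talk → 0
9:35am start Panel Session → 1
10:05am start Sponsor Track → 2
11:15am end Panel Session → 1
11:15am start Demo Block → 2
11:25am end Sponsor Track → 1
12:35pm start Fireside Q&A → 2
12:40pm end Demo Block → 1
1:40pm end Fireside Q&A → 0
1:40pm start Panel Slot → 1
2:05pm end Panel Slot → 0
7:10pm start Invited Session → 1
7:30pm end Invited Session → 0
Peak is 2, at 10:05am (Panel Session, Sponsor Track).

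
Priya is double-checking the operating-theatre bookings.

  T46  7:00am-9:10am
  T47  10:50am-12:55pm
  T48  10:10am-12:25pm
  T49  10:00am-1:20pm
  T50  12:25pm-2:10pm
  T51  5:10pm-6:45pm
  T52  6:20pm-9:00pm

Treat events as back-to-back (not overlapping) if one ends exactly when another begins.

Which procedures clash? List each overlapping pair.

Sorted by start: T46, T49, T48, T47, T50, T51, T52.
T49 starts after T46 ends; T46 is clear from here.
T48 starts before T49 ends → T49 and T48 overlap.
T47 starts before T49 ends → T49 and T47 overlap.
T50 starts before T49 ends → T49 and T50 overlap.
T51 starts after T49 ends; T49 is clear from here.
T47 starts before T48 ends → T48 and T47 overlap.
T50 starts exactly when T48 ends (back-to-back, no overlap); T48 is clear from here.
T50 starts before T47 ends → T47 and T50 overlap.
T51 starts after T47 ends; T47 is clear from here.
T51 starts after T50 ends; T50 is clear from here.
T52 starts before T51 ends → T51 and T52 overlap.

T47 & T48, T47 & T49, T47 & T50, T48 & T49, T49 & T50, T51 & T52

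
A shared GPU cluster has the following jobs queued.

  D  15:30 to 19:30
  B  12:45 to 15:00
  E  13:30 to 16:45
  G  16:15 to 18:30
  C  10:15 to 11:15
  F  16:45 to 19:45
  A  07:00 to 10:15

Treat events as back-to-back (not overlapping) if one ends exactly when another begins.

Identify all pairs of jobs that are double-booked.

Two intervals overlap when each starts before the other ends.
Sorted by start: A, C, B, E, D, G, F.
C starts exactly when A ends (back-to-back, no overlap) — done with A.
B starts after C ends — done with C.
E starts before B ends → B and E overlap.
D starts after B ends — done with B.
D starts before E ends → E and D overlap.
G starts before E ends → E and G overlap.
F starts exactly when E ends (back-to-back, no overlap).
G starts before D ends → D and G overlap.
F starts before D ends → D and F overlap.
F starts before G ends → G and F overlap.

B & E, D & E, D & F, D & G, E & G, F & G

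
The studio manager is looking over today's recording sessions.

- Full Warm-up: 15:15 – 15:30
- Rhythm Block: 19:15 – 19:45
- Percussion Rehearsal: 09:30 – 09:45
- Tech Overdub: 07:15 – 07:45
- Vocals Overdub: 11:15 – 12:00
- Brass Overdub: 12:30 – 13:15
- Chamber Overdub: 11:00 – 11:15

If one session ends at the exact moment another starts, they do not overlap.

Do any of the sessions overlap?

No

Sorted by start: Tech Overdub, Percussion Rehearsal, Chamber Overdub, Vocals Overdub, Brass Overdub, Full Warm-up, Rhythm Block.
Percussion Rehearsal starts after Tech Overdub ends; Tech Overdub is clear from here.
Chamber Overdub starts after Percussion Rehearsal ends; Percussion Rehearsal is clear from here.
Vocals Overdub starts exactly when Chamber Overdub ends (back-to-back, no overlap); Chamber Overdub is clear from here.
Brass Overdub starts after Vocals Overdub ends; Vocals Overdub is clear from here.
Full Warm-up starts after Brass Overdub ends; Brass Overdub is clear from here.
Rhythm Block starts after Full Warm-up ends.
Every pair is clear; the schedule has no overlaps.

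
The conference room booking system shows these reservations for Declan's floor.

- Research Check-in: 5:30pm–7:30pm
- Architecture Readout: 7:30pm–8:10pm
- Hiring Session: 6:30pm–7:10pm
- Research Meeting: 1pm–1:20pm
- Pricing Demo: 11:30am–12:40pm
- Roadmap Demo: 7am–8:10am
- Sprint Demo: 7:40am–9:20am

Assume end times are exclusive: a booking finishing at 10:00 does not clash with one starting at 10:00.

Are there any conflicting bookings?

Check each pair: they overlap iff neither finishes before the other starts.
Sorted by start: Roadmap Demo, Sprint Demo, Pricing Demo, Research Meeting, Research Check-in, Hiring Session, Architecture Readout.
Sprint Demo starts before Roadmap Demo ends → Roadmap Demo and Sprint Demo overlap.
That's a conflict, so the schedule is not conflict-free.

Yes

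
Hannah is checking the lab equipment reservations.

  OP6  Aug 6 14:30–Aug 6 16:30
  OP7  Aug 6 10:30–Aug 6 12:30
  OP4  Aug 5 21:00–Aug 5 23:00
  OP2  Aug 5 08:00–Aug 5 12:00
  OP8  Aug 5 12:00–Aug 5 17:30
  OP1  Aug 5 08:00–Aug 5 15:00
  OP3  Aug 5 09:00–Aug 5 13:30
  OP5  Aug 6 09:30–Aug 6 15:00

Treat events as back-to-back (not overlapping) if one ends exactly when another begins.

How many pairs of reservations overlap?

7

Check each pair: they overlap iff neither finishes before the other starts.
Sorted by start: OP1, OP2, OP3, OP8, OP4, OP5, OP7, OP6.
OP2 starts before OP1 ends → OP1 and OP2 overlap.
OP3 starts before OP1 ends → OP1 and OP3 overlap.
OP8 starts before OP1 ends → OP1 and OP8 overlap.
OP4 starts after OP1 ends; OP1 is clear from here.
OP3 starts before OP2 ends → OP2 and OP3 overlap.
OP8 starts exactly when OP2 ends (back-to-back, no overlap); OP2 is clear from here.
OP8 starts before OP3 ends → OP3 and OP8 overlap.
OP4 starts after OP3 ends; OP3 is clear from here.
OP4 starts after OP8 ends; OP8 is clear from here.
OP5 starts after OP4 ends; OP4 is clear from here.
OP7 starts before OP5 ends → OP5 and OP7 overlap.
OP6 starts before OP5 ends → OP5 and OP6 overlap.
OP6 starts after OP7 ends.
Overlapping pairs: OP1 & OP2, OP1 & OP3, OP1 & OP8, OP2 & OP3, OP3 & OP8, OP5 & OP6, OP5 & OP7 — 7 in total.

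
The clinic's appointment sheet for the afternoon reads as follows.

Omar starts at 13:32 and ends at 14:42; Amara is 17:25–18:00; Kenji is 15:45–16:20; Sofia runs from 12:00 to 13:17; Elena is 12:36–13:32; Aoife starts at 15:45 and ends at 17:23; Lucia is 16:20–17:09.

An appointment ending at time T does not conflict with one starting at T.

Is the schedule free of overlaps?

Check each pair: they overlap iff neither finishes before the other starts.
Sorted by start: Sofia, Elena, Omar, Aoife, Kenji, Lucia, Amara.
Elena starts before Sofia ends → Sofia and Elena overlap.
That's a conflict, so the schedule is not conflict-free.

No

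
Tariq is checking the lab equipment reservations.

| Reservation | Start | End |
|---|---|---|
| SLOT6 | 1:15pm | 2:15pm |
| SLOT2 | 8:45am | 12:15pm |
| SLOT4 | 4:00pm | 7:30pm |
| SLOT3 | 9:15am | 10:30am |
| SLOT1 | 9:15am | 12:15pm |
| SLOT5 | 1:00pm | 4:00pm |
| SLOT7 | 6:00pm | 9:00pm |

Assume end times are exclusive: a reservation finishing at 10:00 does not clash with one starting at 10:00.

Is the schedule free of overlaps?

Sorted by start: SLOT2, SLOT1, SLOT3, SLOT5, SLOT6, SLOT4, SLOT7.
SLOT1 starts before SLOT2 ends → SLOT2 and SLOT1 overlap.
That's a conflict, so the schedule is not conflict-free.

No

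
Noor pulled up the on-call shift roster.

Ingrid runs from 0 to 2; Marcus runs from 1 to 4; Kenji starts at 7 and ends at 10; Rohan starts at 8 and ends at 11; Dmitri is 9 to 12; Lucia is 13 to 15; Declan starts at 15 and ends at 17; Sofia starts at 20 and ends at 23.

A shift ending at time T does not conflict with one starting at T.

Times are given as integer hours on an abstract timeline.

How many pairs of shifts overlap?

4

Sorted by start: Ingrid, Marcus, Kenji, Rohan, Dmitri, Lucia, Declan, Sofia.
Marcus starts before Ingrid ends → Ingrid and Marcus overlap.
Kenji starts after Ingrid ends — done with Ingrid.
Kenji starts after Marcus ends — done with Marcus.
Rohan starts before Kenji ends → Kenji and Rohan overlap.
Dmitri starts before Kenji ends → Kenji and Dmitri overlap.
Lucia starts after Kenji ends — done with Kenji.
Dmitri starts before Rohan ends → Rohan and Dmitri overlap.
Lucia starts after Rohan ends — done with Rohan.
Lucia starts after Dmitri ends — done with Dmitri.
Declan starts exactly when Lucia ends (back-to-back, no overlap) — done with Lucia.
Sofia starts after Declan ends.
Overlapping pairs: Dmitri & Kenji, Dmitri & Rohan, Ingrid & Marcus, Kenji & Rohan — 4 in total.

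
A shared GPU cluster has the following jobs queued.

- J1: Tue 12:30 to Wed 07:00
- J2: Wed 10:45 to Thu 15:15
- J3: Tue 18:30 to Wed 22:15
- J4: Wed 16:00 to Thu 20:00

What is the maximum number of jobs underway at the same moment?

3

Sort all start/end points and keep a running count:
Tue 12:30 start J1 → 1
Tue 18:30 start J3 → 2
Wed 07:00 end J1 → 1
Wed 10:45 start J2 → 2
Wed 16:00 start J4 → 3
Wed 22:15 end J3 → 2
Thu 15:15 end J2 → 1
Thu 20:00 end J4 → 0
Peak is 3, at Wed 16:00 (J2, J3, J4).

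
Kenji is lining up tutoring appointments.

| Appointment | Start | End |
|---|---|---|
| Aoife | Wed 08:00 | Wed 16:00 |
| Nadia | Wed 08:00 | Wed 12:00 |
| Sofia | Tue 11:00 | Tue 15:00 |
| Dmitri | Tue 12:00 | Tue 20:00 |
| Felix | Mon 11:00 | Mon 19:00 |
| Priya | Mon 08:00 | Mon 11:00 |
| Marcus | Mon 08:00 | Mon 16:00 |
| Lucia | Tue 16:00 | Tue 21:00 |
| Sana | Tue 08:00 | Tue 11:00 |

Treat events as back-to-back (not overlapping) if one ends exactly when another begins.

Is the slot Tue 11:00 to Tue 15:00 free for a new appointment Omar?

Marcus: ends Mon 16:00 at or before Omar starts Tue 11:00 → clear.
Priya: ends Mon 11:00 at or before Omar starts Tue 11:00 → clear.
Felix: ends Mon 19:00 at or before Omar starts Tue 11:00 → clear.
Sana: ends Tue 11:00 at or before Omar starts Tue 11:00 → clear.
Sofia: starts Tue 11:00 before Omar ends Tue 15:00, and ends Tue 15:00 after Omar starts Tue 11:00 → overlap.
Dmitri: starts Tue 12:00 before Omar ends Tue 15:00, and ends Tue 20:00 after Omar starts Tue 11:00 → overlap.
Lucia: starts Tue 16:00 at or after Omar ends Tue 15:00 → clear.
Nadia: starts Wed 08:00 at or after Omar ends Tue 15:00 → clear.
Aoife: starts Wed 08:00 at or after Omar ends Tue 15:00 → clear.
Omar overlaps Dmitri, Sofia.

No — it overlaps Dmitri, Sofia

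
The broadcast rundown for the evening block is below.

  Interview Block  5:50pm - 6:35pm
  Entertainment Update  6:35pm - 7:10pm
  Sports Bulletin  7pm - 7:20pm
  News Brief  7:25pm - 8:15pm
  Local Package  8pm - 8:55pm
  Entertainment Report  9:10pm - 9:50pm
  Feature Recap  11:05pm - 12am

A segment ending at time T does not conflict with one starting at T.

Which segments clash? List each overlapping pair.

Check each pair: they overlap iff neither finishes before the other starts.
Sorted by start: Interview Block, Entertainment Update, Sports Bulletin, News Brief, Local Package, Entertainment Report, Feature Recap.
Entertainment Update starts exactly when Interview Block ends (back-to-back, no overlap), so nothing later overlaps Interview Block either.
Sports Bulletin starts before Entertainment Update ends → Entertainment Update and Sports Bulletin overlap.
News Brief starts after Entertainment Update ends, so nothing later overlaps Entertainment Update either.
News Brief starts after Sports Bulletin ends, so nothing later overlaps Sports Bulletin either.
Local Package starts before News Brief ends → News Brief and Local Package overlap.
Entertainment Report starts after News Brief ends, so nothing later overlaps News Brief either.
Entertainment Report starts after Local Package ends, so nothing later overlaps Local Package either.
Feature Recap starts after Entertainment Report ends.

Entertainment Update & Sports Bulletin, Local Package & News Brief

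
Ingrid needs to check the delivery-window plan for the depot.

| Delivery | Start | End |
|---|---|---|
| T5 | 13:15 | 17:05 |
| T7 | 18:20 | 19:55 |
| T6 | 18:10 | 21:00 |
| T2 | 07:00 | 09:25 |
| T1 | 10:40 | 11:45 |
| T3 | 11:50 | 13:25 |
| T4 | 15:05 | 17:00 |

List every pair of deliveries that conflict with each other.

Sorted by start: T2, T1, T3, T5, T4, T6, T7.
T1 starts after T2 ends; T2 is clear from here.
T3 starts after T1 ends; T1 is clear from here.
T5 starts before T3 ends → T3 and T5 overlap.
T4 starts after T3 ends; T3 is clear from here.
T4 starts before T5 ends → T5 and T4 overlap.
T6 starts after T5 ends; T5 is clear from here.
T6 starts after T4 ends; T4 is clear from here.
T7 starts before T6 ends → T6 and T7 overlap.

T3 & T5, T4 & T5, T6 & T7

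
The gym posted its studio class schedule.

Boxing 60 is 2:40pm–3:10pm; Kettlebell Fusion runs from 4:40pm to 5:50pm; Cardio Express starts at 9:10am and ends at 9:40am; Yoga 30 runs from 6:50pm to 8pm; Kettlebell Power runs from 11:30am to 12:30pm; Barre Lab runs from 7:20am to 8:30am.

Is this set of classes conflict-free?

Yes

Two intervals overlap when each starts before the other ends.
Sorted by start: Barre Lab, Cardio Express, Kettlebell Power, Boxing 60, Kettlebell Fusion, Yoga 30.
Cardio Express starts after Barre Lab ends, so nothing later overlaps Barre Lab either.
Kettlebell Power starts after Cardio Express ends, so nothing later overlaps Cardio Express either.
Boxing 60 starts after Kettlebell Power ends, so nothing later overlaps Kettlebell Power either.
Kettlebell Fusion starts after Boxing 60 ends, so nothing later overlaps Boxing 60 either.
Yoga 30 starts after Kettlebell Fusion ends.
Every pair is clear; the schedule has no overlaps.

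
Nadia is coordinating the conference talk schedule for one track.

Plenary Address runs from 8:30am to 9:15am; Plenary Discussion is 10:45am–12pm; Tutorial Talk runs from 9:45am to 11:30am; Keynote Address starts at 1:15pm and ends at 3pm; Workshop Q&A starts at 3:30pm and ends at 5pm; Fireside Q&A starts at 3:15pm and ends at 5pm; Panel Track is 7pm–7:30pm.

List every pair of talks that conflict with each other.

Two intervals overlap when each starts before the other ends.
Sorted by start: Plenary Address, Tutorial Talk, Plenary Discussion, Keynote Address, Fireside Q&A, Workshop Q&A, Panel Track.
Tutorial Talk starts after Plenary Address ends, so Plenary Address has no further overlaps.
Plenary Discussion starts before Tutorial Talk ends → Tutorial Talk and Plenary Discussion overlap.
Keynote Address starts after Tutorial Talk ends, so Tutorial Talk has no further overlaps.
Keynote Address starts after Plenary Discussion ends, so Plenary Discussion has no further overlaps.
Fireside Q&A starts after Keynote Address ends, so Keynote Address has no further overlaps.
Workshop Q&A starts before Fireside Q&A ends → Fireside Q&A and Workshop Q&A overlap.
Panel Track starts after Fireside Q&A ends.
Panel Track starts after Workshop Q&A ends.

Fireside Q&A & Workshop Q&A, Plenary Discussion & Tutorial Talk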